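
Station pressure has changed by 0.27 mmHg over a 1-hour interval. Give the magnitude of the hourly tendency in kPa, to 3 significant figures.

0.27 mmHg / 1 h × 0.133322 kPa/mmHg = 0.0360 kPa/h.

0.0360 kPa per hour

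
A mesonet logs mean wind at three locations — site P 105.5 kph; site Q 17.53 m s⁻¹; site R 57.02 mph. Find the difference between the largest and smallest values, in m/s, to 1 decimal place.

11.8 m/s

site P: 105.5 km/h = 29.306 m/s.
site R: 57.02 mph = 25.490 m/s.
Spread: 29.306 − 17.530 = 11.8 m/s.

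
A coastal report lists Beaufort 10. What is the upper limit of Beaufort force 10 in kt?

Beaufort 10 (storm) spans 48–55 knots.

55 kt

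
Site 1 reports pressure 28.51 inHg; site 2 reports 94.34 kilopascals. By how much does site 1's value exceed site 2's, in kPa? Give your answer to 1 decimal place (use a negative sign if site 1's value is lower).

site 1: 28.51 inHg = 96.546 kPa.
Difference: 96.546 − 94.340 = 2.2 kPa.

2.2 kPa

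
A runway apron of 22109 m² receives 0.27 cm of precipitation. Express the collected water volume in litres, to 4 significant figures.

59690 litres

Depth: 0.27 cm × 10 = 2.7 mm.
1 mm over 1 m² is 1 L, so volume = 2.7 × 22109 = 59694.3 L ≈ 59690 L.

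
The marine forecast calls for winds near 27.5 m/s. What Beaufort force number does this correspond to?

27.5 m/s lies in the Beaufort 10 band (storm, 24.5–28.4 m/s).

Beaufort force 10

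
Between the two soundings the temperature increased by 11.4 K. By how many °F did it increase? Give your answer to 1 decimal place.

20.5 °F

Converting a difference, only the 9/5 scale factor applies: Δ°F = 11.4 × 1.8 = 20.5 °F.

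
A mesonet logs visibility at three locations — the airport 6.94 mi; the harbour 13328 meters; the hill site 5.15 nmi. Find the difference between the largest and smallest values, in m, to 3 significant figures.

3790 m

the airport: 6.94 SM = 11168.85 m.
the hill site: 5.15 nmi = 9537.80 m.
Spread: 13328.00 − 9537.80 = 3790 m.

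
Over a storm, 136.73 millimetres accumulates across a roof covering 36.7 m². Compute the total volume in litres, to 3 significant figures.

5020 litres

1 mm over 1 m² is 1 L, so volume = 136.73 × 36.7 = 5017.991 L ≈ 5020 L.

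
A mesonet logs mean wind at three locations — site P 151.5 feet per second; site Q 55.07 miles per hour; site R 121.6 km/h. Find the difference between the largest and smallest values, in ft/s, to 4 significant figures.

site Q: 55.07 mph = 80.7693 ft/s.
site R: 121.6 km/h = 110.8195 ft/s.
Spread: 151.5000 − 80.7693 = 70.73 ft/s.

70.73 ft/s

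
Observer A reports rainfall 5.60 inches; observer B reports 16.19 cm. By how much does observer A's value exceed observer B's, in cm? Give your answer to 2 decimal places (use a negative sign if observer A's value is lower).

-1.97 cm

observer A: 5.60 in = 14.2240 cm.
Difference: 14.2240 − 16.1900 = -1.97 cm.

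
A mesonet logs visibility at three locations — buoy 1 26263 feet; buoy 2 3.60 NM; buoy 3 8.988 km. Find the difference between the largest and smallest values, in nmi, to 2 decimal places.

buoy 1: 26263 ft = 4.3223 nmi.
buoy 3: 8.988 km = 4.8531 nmi.
Spread: 4.8531 − 3.6000 = 1.25 nmi.

1.25 nmi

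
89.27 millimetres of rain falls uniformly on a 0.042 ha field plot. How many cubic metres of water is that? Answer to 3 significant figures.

Area: 0.042 ha = 420 m².
1 mm over 1 m² is 1 L, so volume = 89.27 × 420 = 37493.4 L = 37.5 m³.

37.5 cubic metres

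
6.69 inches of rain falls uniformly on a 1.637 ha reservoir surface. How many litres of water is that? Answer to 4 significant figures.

2782000 litres

Depth: 6.69 in × 25.4 = 169.926 mm.
Area: 1.637 ha = 16370 m².
1 mm over 1 m² is 1 L, so volume = 169.926 × 16370 = 2781688.6 L ≈ 2782000 L.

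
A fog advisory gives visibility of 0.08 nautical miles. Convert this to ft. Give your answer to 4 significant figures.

486.1 ft

1 nmi = 6076.12 ft, so 0.08 × 6076.12 = 486.1 ft.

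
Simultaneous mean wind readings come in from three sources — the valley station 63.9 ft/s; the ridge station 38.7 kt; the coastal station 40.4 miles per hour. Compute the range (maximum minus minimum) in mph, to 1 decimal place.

the valley station: 63.9 ft/s = 43.568 mph.
the ridge station: 38.7 kt = 44.535 mph.
Spread: 44.535 − 40.400 = 4.1 mph.

4.1 mph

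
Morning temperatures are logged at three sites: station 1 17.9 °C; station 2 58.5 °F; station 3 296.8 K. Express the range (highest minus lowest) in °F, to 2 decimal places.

16.07 °F

station 2: 58.5 °F = 14.722 °C.
station 3: 296.8 K = 23.650 °C.
Spread: 23.650 − 14.722 = 8.928 °C = 16.07 °F.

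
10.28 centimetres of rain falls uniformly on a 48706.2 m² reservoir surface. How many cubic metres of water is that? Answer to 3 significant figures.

5010 cubic metres

Depth: 10.28 cm × 10 = 102.8 mm.
1 mm over 1 m² is 1 L, so volume = 102.8 × 48706.2 = 5006997.4 L = 5010 m³.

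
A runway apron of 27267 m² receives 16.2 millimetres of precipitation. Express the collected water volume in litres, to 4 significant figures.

1 mm over 1 m² is 1 L, so volume = 16.2 × 27267 = 441725.4 L ≈ 441700 L.

441700 litres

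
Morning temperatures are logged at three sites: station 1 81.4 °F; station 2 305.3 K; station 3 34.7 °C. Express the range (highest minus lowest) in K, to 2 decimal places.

station 1: 81.4 °F = 27.444 °C.
station 2: 305.3 K = 32.150 °C.
Spread: 34.700 − 27.444 = 7.256 °C.

7.26 K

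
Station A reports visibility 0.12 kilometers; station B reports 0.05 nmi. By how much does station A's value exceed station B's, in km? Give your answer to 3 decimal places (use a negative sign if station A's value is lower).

0.027 km

station B: 0.05 nmi = 0.09260 km.
Difference: 0.12000 − 0.09260 = 0.027 km.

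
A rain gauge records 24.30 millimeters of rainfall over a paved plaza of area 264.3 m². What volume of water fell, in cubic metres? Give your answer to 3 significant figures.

1 mm over 1 m² is 1 L, so volume = 24.3 × 264.3 = 6422.49 L = 6.42 m³.

6.42 cubic metres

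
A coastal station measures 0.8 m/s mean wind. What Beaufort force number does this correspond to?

0.8 m/s lies in the Beaufort 1 band (light air, 0.3–1.5 m/s).

Beaufort force 1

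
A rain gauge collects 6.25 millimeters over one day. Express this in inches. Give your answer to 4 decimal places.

1 mm = 0.0393701 in, so 6.25 × 0.0393701 = 0.2461 in.

0.2461 in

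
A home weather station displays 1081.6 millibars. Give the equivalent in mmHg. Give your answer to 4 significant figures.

1 mb = 0.750062 mmHg, so 1081.6 × 0.750062 = 811.3 mmHg.

811.3 mmHg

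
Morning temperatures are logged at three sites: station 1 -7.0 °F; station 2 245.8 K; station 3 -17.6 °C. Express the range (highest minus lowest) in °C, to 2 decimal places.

9.75 °C

station 1: -7.0 °F = -21.667 °C.
station 2: 245.8 K = -27.350 °C.
Spread: (-17.600) − (-27.350) = 9.750 °C.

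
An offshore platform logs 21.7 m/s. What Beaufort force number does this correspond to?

21.7 m/s lies in the Beaufort 9 band (strong gale, 20.8–24.4 m/s).

Beaufort force 9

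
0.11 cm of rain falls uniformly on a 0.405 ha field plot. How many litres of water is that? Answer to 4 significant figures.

4455 litres

Depth: 0.11 cm × 10 = 1.1 mm.
Area: 0.405 ha = 4050 m².
1 mm over 1 m² is 1 L, so volume = 1.1 × 4050 = 4455 L.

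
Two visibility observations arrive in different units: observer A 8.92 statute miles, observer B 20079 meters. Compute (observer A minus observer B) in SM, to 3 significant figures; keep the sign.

observer B: 20079 m = 12.4765 SM.
Difference: 8.9200 − 12.4765 = -3.56 SM.

-3.56 SM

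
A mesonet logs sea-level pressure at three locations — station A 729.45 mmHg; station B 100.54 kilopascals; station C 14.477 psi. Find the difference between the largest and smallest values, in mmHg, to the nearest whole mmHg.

25 mmHg

station B: 100.54 kPa = 754.11 mmHg.
station C: 14.477 psi = 748.68 mmHg.
Spread: 754.11 − 729.45 = 25 mmHg.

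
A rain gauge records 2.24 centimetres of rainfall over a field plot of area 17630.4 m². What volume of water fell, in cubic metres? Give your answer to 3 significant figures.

395 cubic metres

Depth: 2.24 cm × 10 = 22.4 mm.
1 mm over 1 m² is 1 L, so volume = 22.4 × 17630.4 = 394920.96 L = 395 m³.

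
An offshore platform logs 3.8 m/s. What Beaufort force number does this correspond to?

3.8 m/s lies in the Beaufort 3 band (gentle breeze, 3.4–5.4 m/s).

Beaufort force 3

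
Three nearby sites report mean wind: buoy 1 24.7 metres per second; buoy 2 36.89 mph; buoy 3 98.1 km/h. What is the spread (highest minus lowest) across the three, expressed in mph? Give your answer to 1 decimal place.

24.1 mph

buoy 1: 24.7 m/s = 55.252 mph.
buoy 3: 98.1 km/h = 60.957 mph.
Spread: 60.957 − 36.890 = 24.1 mph.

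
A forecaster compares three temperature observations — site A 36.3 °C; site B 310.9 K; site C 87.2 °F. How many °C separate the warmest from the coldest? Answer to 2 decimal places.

site B: 310.9 K = 37.750 °C.
site C: 87.2 °F = 30.667 °C.
Spread: 37.750 − 30.667 = 7.083 °C.

7.08 °C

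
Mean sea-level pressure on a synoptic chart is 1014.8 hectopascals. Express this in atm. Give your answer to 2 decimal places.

1 hPa = 0.000986923 atm, so 1014.8 × 0.000986923 = 1.00 atm.

1.00 atm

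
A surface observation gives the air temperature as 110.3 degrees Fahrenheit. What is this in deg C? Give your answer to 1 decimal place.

°C = (°F − 32) × 5/9 = (110.3 − 32) / 1.8 = 43.5 °C.

43.5 °C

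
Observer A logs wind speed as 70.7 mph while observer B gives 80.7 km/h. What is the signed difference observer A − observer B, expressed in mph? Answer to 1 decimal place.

20.6 mph

observer B: 80.7 km/h = 50.145 mph.
Difference: 70.700 − 50.145 = 20.6 mph.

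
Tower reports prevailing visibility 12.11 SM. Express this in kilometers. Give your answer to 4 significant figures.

1 SM = 1.60934 km, so 12.11 × 1.60934 = 19.49 km.

19.49 km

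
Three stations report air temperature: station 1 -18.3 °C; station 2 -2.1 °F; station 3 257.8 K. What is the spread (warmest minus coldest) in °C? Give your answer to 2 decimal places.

3.59 °C

station 2: -2.1 °F = -18.944 °C.
station 3: 257.8 K = -15.350 °C.
Spread: (-15.350) − (-18.944) = 3.594 °C.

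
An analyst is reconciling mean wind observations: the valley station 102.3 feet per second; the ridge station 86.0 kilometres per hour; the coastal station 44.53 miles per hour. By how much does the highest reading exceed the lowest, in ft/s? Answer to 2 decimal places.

the ridge station: 86.0 km/h = 78.3756 ft/s.
the coastal station: 44.53 mph = 65.3107 ft/s.
Spread: 102.3000 − 65.3107 = 36.99 ft/s.

36.99 ft/s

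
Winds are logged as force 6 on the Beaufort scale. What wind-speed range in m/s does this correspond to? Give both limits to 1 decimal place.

10.8 to 13.8 m/s

Beaufort 6 (strong breeze) spans 10.8–13.8 m/s.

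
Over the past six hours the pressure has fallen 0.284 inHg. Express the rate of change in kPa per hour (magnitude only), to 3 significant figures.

0.160 kPa per hour

0.284 inHg / 6 h × 3.38639 kPa/inHg = 0.160 kPa/h.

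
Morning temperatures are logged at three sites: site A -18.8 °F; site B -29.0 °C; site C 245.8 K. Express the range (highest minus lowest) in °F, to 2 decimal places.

2.97 °F

site A: -18.8 °F = -28.222 °C.
site C: 245.8 K = -27.350 °C.
Spread: (-27.350) − (-29.000) = 1.650 °C = 2.97 °F.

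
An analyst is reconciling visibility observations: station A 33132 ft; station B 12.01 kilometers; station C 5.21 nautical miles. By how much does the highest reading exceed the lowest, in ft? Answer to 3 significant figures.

7750 ft

station B: 12.01 km = 39402.89 ft.
station C: 5.21 nmi = 31656.56 ft.
Spread: 39402.89 − 31656.56 = 7750 ft.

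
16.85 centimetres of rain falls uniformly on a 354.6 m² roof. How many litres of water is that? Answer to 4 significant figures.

59750 litres

Depth: 16.85 cm × 10 = 168.5 mm.
1 mm over 1 m² is 1 L, so volume = 168.5 × 354.6 = 59750.1 L ≈ 59750 L.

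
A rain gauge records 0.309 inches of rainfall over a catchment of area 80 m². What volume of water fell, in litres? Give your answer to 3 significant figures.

Depth: 0.309 in × 25.4 = 7.8486 mm.
1 mm over 1 m² is 1 L, so volume = 7.8486 × 80 = 627.888 L ≈ 628 L.

628 litres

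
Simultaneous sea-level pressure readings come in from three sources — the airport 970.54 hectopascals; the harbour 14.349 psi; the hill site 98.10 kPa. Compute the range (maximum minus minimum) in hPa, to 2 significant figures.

19 hPa

the harbour: 14.349 psi = 989.33 hPa.
the hill site: 98.10 kPa = 981.00 hPa.
Spread: 989.33 − 970.54 = 19 hPa.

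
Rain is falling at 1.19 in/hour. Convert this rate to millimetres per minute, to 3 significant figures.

1.19 in/hour × 25.4 mm/in × 0.0166667 hour/minute = 0.504 mm/minute.

0.504 mm/minute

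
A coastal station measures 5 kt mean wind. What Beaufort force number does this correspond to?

5 kt lies in the Beaufort 2 band (light breeze, 4–6 kt).

Beaufort force 2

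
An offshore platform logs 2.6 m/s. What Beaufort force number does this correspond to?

2.6 m/s lies in the Beaufort 2 band (light breeze, 1.6–3.3 m/s).

Beaufort force 2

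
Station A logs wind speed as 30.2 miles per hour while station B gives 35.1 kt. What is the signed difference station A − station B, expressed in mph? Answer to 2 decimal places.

station B: 35.1 kt = 40.3924 mph.
Difference: 30.2000 − 40.3924 = -10.19 mph.

-10.19 mph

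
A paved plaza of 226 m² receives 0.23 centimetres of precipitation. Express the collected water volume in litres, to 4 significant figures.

Depth: 0.23 cm × 10 = 2.3 mm.
1 mm over 1 m² is 1 L, so volume = 2.3 × 226 = 519.8 L.

519.8 litres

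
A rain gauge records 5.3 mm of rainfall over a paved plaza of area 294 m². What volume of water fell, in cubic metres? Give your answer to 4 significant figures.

1 mm over 1 m² is 1 L, so volume = 5.3 × 294 = 1558.2 L = 1.558 m³.

1.558 cubic metres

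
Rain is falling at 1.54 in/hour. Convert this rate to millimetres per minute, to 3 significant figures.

1.54 in/hour × 25.4 mm/in × 0.0166667 hour/minute = 0.652 mm/minute.

0.652 mm/minute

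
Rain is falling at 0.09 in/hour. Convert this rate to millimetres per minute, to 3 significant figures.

0.0381 mm/minute

0.09 in/hour × 25.4 mm/in × 0.0166667 hour/minute = 0.0381 mm/minute.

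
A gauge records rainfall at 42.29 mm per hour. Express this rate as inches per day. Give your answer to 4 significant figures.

39.96 in/day

42.29 mm/hour × 0.0393701 in/mm × 24 hour/day = 39.96 in/day.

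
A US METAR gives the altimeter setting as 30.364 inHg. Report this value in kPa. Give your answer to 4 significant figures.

1 inHg = 3.38639 kPa, so 30.364 × 3.38639 = 102.8 kPa.

102.8 kPa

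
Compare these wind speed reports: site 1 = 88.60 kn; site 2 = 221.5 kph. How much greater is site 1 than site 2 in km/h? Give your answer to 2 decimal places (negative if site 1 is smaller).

site 1: 88.60 kt = 164.0872 km/h.
Difference: 164.0872 − 221.5000 = -57.41 km/h.

-57.41 km/h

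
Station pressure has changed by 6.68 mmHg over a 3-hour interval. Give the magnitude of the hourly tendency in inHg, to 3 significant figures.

0.0877 inHg per hour

6.68 mmHg / 3 h × 0.0393701 inHg/mmHg = 0.0877 inHg/h.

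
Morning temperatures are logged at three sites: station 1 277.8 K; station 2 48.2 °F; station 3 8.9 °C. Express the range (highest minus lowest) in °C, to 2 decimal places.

4.35 °C

station 1: 277.8 K = 4.650 °C.
station 2: 48.2 °F = 9.000 °C.
Spread: 9.000 − 4.650 = 4.350 °C.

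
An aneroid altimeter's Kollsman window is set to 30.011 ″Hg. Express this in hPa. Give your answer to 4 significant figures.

1016 hPa

1 inHg = 33.8639 hPa, so 30.011 × 33.8639 = 1016 hPa.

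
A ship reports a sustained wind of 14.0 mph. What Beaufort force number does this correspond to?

Beaufort force 4

14.0 mph = 6.3 m/s, which is Beaufort 4 (moderate breeze, 5.5–7.9 m/s).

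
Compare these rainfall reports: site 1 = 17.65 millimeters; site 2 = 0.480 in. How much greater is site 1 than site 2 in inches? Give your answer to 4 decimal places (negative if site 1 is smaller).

0.2149 in

site 1: 17.65 mm = 0.694882 in.
Difference: 0.694882 − 0.480000 = 0.2149 in.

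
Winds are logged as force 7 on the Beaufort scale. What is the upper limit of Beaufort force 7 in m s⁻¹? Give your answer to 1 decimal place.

17.1 m/s

Beaufort 7 (near gale) spans 13.9–17.1 m/s.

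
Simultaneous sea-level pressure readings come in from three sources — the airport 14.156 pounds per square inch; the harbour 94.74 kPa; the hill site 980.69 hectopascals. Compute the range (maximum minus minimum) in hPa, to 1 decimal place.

33.3 hPa

the airport: 14.156 psi = 976.022 hPa.
the harbour: 94.74 kPa = 947.400 hPa.
Spread: 980.690 − 947.400 = 33.3 hPa.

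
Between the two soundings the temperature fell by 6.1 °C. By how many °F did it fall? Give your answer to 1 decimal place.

Converting a difference, only the 9/5 scale factor applies: Δ°F = 6.1 × 1.8 = 11.0 °F.

11.0 °F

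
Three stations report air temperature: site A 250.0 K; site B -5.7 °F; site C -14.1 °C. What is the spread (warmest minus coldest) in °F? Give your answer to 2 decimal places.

site A: 250.0 K = -23.150 °C.
site B: -5.7 °F = -20.944 °C.
Spread: (-14.100) − (-23.150) = 9.050 °C = 16.29 °F.

16.29 °F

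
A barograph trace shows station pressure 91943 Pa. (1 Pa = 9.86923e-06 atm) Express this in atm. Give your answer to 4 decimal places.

0.9074 atm

1 Pa = 9.86923e-06 atm, so 91943 × 9.86923e-06 = 0.9074 atm.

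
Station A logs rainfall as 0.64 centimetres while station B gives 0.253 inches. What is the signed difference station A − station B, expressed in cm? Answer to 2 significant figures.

-0.0026 cm

station B: 0.253 in = 0.642620 cm.
Difference: 0.640000 − 0.642620 = -0.0026 cm.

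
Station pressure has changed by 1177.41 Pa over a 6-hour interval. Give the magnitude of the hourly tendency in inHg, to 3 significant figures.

1177.41 Pa / 6 h × 0.0002953 inHg/Pa = 0.0579 inHg/h.

0.0579 inHg per hour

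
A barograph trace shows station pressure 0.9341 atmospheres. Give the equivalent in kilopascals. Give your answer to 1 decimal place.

1 atm = 101.325 kPa, so 0.9341 × 101.325 = 94.6 kPa.

94.6 kPa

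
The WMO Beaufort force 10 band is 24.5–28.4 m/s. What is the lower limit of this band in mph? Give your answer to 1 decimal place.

24.5–28.4 m/s × 2.237 = 54.8–63.5 mph.

54.8 mph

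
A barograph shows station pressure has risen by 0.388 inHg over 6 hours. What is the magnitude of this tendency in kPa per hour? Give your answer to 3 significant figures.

0.219 kPa per hour

0.388 inHg / 6 h × 3.38639 kPa/inHg = 0.219 kPa/h.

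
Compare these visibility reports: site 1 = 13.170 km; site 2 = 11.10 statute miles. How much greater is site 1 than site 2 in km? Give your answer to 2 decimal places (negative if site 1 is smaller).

-4.69 km

site 2: 11.10 SM = 17.8637 km.
Difference: 13.1700 − 17.8637 = -4.69 km.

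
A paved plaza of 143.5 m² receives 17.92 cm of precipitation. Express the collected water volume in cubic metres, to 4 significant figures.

25.72 cubic metres

Depth: 17.92 cm × 10 = 179.2 mm.
1 mm over 1 m² is 1 L, so volume = 179.2 × 143.5 = 25715.2 L = 25.72 m³.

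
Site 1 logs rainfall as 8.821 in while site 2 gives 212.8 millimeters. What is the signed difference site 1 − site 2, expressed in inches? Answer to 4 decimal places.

0.4430 in

site 2: 212.8 mm = 8.377953 in.
Difference: 8.821000 − 8.377953 = 0.4430 in.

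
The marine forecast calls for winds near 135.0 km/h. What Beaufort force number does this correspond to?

135.0 km/h = 37.5 m/s, which is Beaufort 12 (hurricane force, ≥32.7 m/s).

Beaufort force 12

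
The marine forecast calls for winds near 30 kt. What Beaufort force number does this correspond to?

Beaufort force 7

30 kt lies in the Beaufort 7 band (near gale, 28–33 kt).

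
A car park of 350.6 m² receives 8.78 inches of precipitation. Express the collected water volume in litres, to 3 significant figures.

78200 litres

Depth: 8.78 in × 25.4 = 223.012 mm.
1 mm over 1 m² is 1 L, so volume = 223.012 × 350.6 = 78188.007 L ≈ 78200 L.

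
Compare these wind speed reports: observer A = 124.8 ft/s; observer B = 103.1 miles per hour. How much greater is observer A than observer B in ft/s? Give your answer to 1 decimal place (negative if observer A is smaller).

observer B: 103.1 mph = 151.213 ft/s.
Difference: 124.800 − 151.213 = -26.4 ft/s.

-26.4 ft/s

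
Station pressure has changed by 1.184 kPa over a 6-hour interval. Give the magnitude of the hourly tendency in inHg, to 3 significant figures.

1.184 kPa / 6 h × 0.2953 inHg/kPa = 0.0583 inHg/h.

0.0583 inHg per hour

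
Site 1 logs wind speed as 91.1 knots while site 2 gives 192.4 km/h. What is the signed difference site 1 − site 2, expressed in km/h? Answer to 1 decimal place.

-23.7 km/h

site 1: 91.1 kt = 168.717 km/h.
Difference: 168.717 − 192.400 = -23.7 km/h.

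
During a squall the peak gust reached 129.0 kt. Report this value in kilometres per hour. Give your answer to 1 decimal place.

238.9 km/h

1 kt = 1.852 km/h, so 129.0 × 1.852 = 238.9 km/h.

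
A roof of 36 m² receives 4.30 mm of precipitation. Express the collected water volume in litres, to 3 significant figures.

1 mm over 1 m² is 1 L, so volume = 4.3 × 36 = 154.8 L ≈ 155 L.

155 litres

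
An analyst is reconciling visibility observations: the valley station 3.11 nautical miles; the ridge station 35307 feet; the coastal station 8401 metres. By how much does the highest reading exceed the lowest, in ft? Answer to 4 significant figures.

the valley station: 3.11 nmi = 18896.72 ft.
the coastal station: 8401 m = 27562.34 ft.
Spread: 35307.00 − 18896.72 = 16410 ft.

16410 ft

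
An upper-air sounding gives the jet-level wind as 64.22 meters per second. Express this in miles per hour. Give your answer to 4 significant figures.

1 m/s = 2.23694 mph, so 64.22 × 2.23694 = 143.7 mph.

143.7 mph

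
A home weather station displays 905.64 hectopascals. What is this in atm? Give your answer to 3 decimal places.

1 hPa = 0.000986923 atm, so 905.64 × 0.000986923 = 0.894 atm.

0.894 atm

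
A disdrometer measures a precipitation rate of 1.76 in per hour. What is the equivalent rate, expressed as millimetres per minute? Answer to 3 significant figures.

0.745 mm/minute

1.76 in/hour × 25.4 mm/in × 0.0166667 hour/minute = 0.745 mm/minute.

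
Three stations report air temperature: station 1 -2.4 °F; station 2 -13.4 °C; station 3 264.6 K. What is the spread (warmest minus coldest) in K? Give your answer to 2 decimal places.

station 1: -2.4 °F = -19.111 °C.
station 3: 264.6 K = -8.550 °C.
Spread: (-8.550) − (-19.111) = 10.561 °C.

10.56 K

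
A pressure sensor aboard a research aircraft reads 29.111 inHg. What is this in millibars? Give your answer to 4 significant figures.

1 inHg = 33.8639 mb, so 29.111 × 33.8639 = 985.8 mb.

985.8 mb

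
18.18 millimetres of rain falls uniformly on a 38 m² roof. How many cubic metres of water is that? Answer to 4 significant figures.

0.6908 cubic metres

1 mm over 1 m² is 1 L, so volume = 18.18 × 38 = 690.84 L = 0.6908 m³.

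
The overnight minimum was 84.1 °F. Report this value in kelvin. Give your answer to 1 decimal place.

First to °C: 28.94 °C.
Then to K: 302.1 K.

302.1 K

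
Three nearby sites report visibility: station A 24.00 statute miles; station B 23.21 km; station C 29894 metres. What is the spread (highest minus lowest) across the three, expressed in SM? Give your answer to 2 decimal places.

9.58 SM

station B: 23.21 km = 14.4220 SM.
station C: 29894 m = 18.5753 SM.
Spread: 24.0000 − 14.4220 = 9.58 SM.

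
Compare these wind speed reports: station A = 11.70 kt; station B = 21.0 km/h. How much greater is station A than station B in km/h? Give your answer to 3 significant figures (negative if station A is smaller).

station A: 11.70 kt = 21.66840 km/h.
Difference: 21.66840 − 21.00000 = 0.668 km/h.

0.668 km/h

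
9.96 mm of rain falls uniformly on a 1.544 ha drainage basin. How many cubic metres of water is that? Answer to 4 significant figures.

153.8 cubic metres

Area: 1.544 ha = 15440 m².
1 mm over 1 m² is 1 L, so volume = 9.96 × 15440 = 153782.4 L = 153.8 m³.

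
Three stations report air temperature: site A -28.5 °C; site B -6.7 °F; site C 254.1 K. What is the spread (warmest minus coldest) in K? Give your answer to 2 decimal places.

9.45 K

site B: -6.7 °F = -21.500 °C.
site C: 254.1 K = -19.050 °C.
Spread: (-19.050) − (-28.500) = 9.450 °C.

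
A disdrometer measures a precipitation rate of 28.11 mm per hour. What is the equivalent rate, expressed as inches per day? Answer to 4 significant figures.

28.11 mm/hour × 0.0393701 in/mm × 24 hour/day = 26.56 in/day.

26.56 in/day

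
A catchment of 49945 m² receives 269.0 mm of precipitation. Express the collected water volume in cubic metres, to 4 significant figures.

13440 cubic metres

1 mm over 1 m² is 1 L, so volume = 269 × 49945 = 13435205 L = 13440 m³.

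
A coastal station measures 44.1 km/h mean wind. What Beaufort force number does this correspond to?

44.1 km/h = 12.3 m/s, which is Beaufort 6 (strong breeze, 10.8–13.8 m/s).

Beaufort force 6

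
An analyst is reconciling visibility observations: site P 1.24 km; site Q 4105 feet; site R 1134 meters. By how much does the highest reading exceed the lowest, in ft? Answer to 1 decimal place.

384.5 ft

site P: 1.24 km = 4068.241 ft.
site R: 1134 m = 3720.472 ft.
Spread: 4105.000 − 3720.472 = 384.5 ft.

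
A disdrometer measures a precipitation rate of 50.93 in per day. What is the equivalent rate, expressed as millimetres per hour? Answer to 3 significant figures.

50.93 in/day × 25.4 mm/in × 0.0416667 day/hour = 53.9 mm/hour.

53.9 mm/hour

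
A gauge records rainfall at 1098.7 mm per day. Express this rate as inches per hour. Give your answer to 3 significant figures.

1098.7 mm/day × 0.0393701 in/mm × 0.0416667 day/hour = 1.80 in/hour.

1.80 in/hour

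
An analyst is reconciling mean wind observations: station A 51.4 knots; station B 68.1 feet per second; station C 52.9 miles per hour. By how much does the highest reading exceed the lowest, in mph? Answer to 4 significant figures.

12.72 mph

station A: 51.4 kt = 59.1501 mph.
station B: 68.1 ft/s = 46.4318 mph.
Spread: 59.1501 − 46.4318 = 12.72 mph.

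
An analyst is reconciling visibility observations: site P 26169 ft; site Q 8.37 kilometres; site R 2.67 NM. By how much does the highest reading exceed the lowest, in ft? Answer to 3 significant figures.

site Q: 8.37 km = 27460.63 ft.
site R: 2.67 nmi = 16223.23 ft.
Spread: 27460.63 − 16223.23 = 11200 ft.

11200 ft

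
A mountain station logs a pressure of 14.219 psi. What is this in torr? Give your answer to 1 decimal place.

735.3 mmHg

1 psi = 51.7149 mmHg, so 14.219 × 51.7149 = 735.3 mmHg.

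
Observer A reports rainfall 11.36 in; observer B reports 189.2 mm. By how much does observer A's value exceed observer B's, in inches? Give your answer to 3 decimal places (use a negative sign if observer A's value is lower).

observer B: 189.2 mm = 7.44882 in.
Difference: 11.36000 − 7.44882 = 3.911 in.

3.911 in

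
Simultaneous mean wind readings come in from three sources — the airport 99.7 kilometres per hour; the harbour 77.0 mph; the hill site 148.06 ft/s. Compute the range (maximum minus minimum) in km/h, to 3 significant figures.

the harbour: 77.0 mph = 123.919 km/h.
the hill site: 148.06 ft/s = 162.463 km/h.
Spread: 162.463 − 99.700 = 62.8 km/h.

62.8 km/h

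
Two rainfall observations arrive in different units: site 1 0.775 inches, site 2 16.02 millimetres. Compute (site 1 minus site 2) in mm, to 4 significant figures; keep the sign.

3.665 mm

site 1: 0.775 in = 19.68500 mm.
Difference: 19.68500 − 16.02000 = 3.665 mm.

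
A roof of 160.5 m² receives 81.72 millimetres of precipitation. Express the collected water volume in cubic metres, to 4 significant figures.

13.12 cubic metres

1 mm over 1 m² is 1 L, so volume = 81.72 × 160.5 = 13116.06 L = 13.12 m³.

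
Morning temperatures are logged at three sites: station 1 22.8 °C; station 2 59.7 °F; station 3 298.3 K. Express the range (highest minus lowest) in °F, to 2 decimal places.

station 2: 59.7 °F = 15.389 °C.
station 3: 298.3 K = 25.150 °C.
Spread: 25.150 − 15.389 = 9.761 °C = 17.57 °F.

17.57 °F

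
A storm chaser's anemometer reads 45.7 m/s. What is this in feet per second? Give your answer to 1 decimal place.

1 m/s = 3.28084 ft/s, so 45.7 × 3.28084 = 149.9 ft/s.

149.9 ft/s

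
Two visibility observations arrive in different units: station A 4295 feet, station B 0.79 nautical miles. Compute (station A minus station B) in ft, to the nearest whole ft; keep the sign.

station B: 0.79 nmi = 4800.13 ft.
Difference: 4295.00 − 4800.13 = -505 ft.

-505 ft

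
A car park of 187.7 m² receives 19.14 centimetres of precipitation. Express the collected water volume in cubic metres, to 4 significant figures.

Depth: 19.14 cm × 10 = 191.4 mm.
1 mm over 1 m² is 1 L, so volume = 191.4 × 187.7 = 35925.78 L = 35.93 m³.

35.93 cubic metres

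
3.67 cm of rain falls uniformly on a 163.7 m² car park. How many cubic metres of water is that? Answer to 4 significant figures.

Depth: 3.67 cm × 10 = 36.7 mm.
1 mm over 1 m² is 1 L, so volume = 36.7 × 163.7 = 6007.79 L = 6.008 m³.

6.008 cubic metres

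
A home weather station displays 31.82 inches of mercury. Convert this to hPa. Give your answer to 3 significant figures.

1 inHg = 33.8639 hPa, so 31.82 × 33.8639 = 1080 hPa.

1080 hPa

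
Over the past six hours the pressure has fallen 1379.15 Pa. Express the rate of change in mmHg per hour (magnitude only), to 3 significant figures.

1379.15 Pa / 6 h × 0.00750062 mmHg/Pa = 1.72 mmHg/h.

1.72 mmHg per hour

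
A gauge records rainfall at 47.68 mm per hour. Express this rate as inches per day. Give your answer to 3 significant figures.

45.1 in/day

47.68 mm/hour × 0.0393701 in/mm × 24 hour/day = 45.1 in/day.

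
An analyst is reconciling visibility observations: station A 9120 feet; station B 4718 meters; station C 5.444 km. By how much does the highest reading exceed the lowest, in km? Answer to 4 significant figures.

station A: 9120 ft = 2.77978 km.
station B: 4718 m = 4.71800 km.
Spread: 5.44400 − 2.77978 = 2.664 km.

2.664 km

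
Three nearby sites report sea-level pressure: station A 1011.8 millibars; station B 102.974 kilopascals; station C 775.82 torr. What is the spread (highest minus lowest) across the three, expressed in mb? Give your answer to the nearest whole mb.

23 mb

station B: 102.974 kPa = 1029.74 mb.
station C: 775.82 mmHg = 1034.34 mb.
Spread: 1034.34 − 1011.80 = 23 mb.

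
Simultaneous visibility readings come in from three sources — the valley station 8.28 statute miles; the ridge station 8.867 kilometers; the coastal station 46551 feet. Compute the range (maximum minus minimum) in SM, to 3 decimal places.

the ridge station: 8.867 km = 5.50970 SM.
the coastal station: 46551 ft = 8.81648 SM.
Spread: 8.81648 − 5.50970 = 3.307 SM.

3.307 SM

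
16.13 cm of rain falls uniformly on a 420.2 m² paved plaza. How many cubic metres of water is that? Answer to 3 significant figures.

67.8 cubic metres

Depth: 16.13 cm × 10 = 161.3 mm.
1 mm over 1 m² is 1 L, so volume = 161.3 × 420.2 = 67778.26 L = 67.8 m³.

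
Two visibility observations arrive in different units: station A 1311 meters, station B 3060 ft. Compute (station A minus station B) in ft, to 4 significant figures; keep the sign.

1241 ft

station A: 1311 m = 4301.18 ft.
Difference: 4301.18 − 3060.00 = 1241 ft.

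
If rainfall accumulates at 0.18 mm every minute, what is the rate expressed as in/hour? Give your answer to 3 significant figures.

0.425 in/hour

0.18 mm/minute × 0.0393701 in/mm × 60 minute/hour = 0.425 in/hour.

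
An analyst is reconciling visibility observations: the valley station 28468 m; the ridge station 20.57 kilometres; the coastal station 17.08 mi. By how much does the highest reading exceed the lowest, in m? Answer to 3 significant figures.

7900 m

the ridge station: 20.57 km = 20570.00 m.
the coastal station: 17.08 SM = 27487.60 m.
Spread: 28468.00 − 20570.00 = 7900 m.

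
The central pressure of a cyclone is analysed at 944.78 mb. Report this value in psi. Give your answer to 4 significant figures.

13.70 psi

1 mb = 0.0145038 psi, so 944.78 × 0.0145038 = 13.70 psi.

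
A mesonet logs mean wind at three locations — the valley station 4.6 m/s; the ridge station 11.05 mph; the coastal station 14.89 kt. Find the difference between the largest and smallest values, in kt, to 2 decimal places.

the valley station: 4.6 m/s = 8.9417 kt.
the ridge station: 11.05 mph = 9.6022 kt.
Spread: 14.8900 − 8.9417 = 5.95 kt.

5.95 kt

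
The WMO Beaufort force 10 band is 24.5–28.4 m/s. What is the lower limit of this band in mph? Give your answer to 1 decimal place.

24.5–28.4 m/s × 2.237 = 54.8–63.5 mph.

54.8 mph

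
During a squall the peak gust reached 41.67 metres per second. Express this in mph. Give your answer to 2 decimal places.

93.21 mph

1 m/s = 2.23694 mph, so 41.67 × 2.23694 = 93.21 mph.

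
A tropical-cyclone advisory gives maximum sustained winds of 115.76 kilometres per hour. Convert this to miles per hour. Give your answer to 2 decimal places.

1 km/h = 0.621371 mph, so 115.76 × 0.621371 = 71.93 mph.

71.93 mph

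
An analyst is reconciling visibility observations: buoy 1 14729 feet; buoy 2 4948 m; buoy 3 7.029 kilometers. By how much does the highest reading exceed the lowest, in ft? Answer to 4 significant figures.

8332 ft

buoy 2: 4948 m = 16233.60 ft.
buoy 3: 7.029 km = 23061.02 ft.
Spread: 23061.02 − 14729.00 = 8332 ft.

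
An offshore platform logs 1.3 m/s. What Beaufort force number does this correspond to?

Beaufort force 1

1.3 m/s lies in the Beaufort 1 band (light air, 0.3–1.5 m/s).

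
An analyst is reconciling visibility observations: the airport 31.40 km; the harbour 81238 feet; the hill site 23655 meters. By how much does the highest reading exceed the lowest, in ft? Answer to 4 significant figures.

the airport: 31.40 km = 103018.37 ft.
the hill site: 23655 m = 77608.27 ft.
Spread: 103018.37 − 77608.27 = 25410 ft.

25410 ft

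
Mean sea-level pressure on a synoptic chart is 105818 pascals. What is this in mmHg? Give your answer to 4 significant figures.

1 Pa = 0.00750062 mmHg, so 105818 × 0.00750062 = 793.7 mmHg.

793.7 mmHg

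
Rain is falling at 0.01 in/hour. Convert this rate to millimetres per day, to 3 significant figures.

0.01 in/hour × 25.4 mm/in × 24 hour/day = 6.10 mm/day.

6.10 mm/day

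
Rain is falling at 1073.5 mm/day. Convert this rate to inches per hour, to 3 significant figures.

1.76 in/hour

1073.5 mm/day × 0.0393701 in/mm × 0.0416667 day/hour = 1.76 in/hour.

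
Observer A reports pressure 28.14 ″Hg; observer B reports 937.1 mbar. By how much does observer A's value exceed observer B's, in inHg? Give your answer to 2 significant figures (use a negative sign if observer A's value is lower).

0.47 inHg

observer B: 937.1 mb = 27.6725 inHg.
Difference: 28.1400 − 27.6725 = 0.47 inHg.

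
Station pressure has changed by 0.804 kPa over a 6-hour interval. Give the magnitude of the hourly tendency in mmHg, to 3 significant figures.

0.804 kPa / 6 h × 7.50062 mmHg/kPa = 1.01 mmHg/h.

1.01 mmHg per hour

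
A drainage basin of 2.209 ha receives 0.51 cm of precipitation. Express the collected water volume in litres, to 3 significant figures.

113000 litres

Depth: 0.51 cm × 10 = 5.1 mm.
Area: 2.209 ha = 22090 m².
1 mm over 1 m² is 1 L, so volume = 5.1 × 22090 = 112659 L ≈ 113000 L.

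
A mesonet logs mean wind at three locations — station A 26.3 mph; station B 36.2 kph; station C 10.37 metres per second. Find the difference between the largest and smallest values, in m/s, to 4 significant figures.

station A: 26.3 mph = 11.75715 m/s.
station B: 36.2 km/h = 10.05556 m/s.
Spread: 11.75715 − 10.05556 = 1.702 m/s.

1.702 m/s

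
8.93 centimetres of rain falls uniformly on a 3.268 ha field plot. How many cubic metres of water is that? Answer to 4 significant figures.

2918 cubic metres

Depth: 8.93 cm × 10 = 89.3 mm.
Area: 3.268 ha = 32680 m².
1 mm over 1 m² is 1 L, so volume = 89.3 × 32680 = 2918324 L = 2918 m³.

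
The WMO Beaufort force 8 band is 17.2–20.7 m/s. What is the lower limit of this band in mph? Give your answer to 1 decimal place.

38.5 mph

17.2–20.7 m/s × 2.237 = 38.5–46.3 mph.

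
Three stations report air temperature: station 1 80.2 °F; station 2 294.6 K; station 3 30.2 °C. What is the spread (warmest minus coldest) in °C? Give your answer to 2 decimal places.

8.75 °C

station 1: 80.2 °F = 26.778 °C.
station 2: 294.6 K = 21.450 °C.
Spread: 30.200 − 21.450 = 8.750 °C.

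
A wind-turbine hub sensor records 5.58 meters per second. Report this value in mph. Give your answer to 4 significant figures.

12.48 mph

1 m/s = 2.23694 mph, so 5.58 × 2.23694 = 12.48 mph.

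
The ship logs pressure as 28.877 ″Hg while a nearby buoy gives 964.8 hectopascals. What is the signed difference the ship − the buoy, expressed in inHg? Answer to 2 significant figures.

the buoy: 964.8 hPa = 28.4905 inHg.
Difference: 28.8770 − 28.4905 = 0.39 inHg.

0.39 inHg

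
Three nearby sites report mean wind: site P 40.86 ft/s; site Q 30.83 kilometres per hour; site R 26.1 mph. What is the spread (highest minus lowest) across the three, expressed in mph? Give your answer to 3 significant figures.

8.70 mph

site P: 40.86 ft/s = 27.8591 mph.
site Q: 30.83 km/h = 19.1569 mph.
Spread: 27.8591 − 19.1569 = 8.70 mph.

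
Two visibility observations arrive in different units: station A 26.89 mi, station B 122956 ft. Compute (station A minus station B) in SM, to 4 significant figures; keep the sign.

3.603 SM

station B: 122956 ft = 23.28712 SM.
Difference: 26.89000 − 23.28712 = 3.603 SM.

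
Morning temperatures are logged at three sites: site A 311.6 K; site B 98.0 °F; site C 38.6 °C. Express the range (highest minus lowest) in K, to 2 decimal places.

1.93 K

site A: 311.6 K = 38.450 °C.
site B: 98.0 °F = 36.667 °C.
Spread: 38.600 − 36.667 = 1.933 °C.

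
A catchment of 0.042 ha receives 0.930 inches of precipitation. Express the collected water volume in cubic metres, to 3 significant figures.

Depth: 0.930 in × 25.4 = 23.622 mm.
Area: 0.042 ha = 420 m².
1 mm over 1 m² is 1 L, so volume = 23.622 × 420 = 9921.24 L = 9.92 m³.

9.92 cubic metres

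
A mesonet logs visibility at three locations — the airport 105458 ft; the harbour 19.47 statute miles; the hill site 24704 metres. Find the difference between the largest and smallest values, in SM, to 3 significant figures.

4.62 SM

the airport: 105458 ft = 19.9731 SM.
the hill site: 24704 m = 15.3504 SM.
Spread: 19.9731 − 15.3504 = 4.62 SM.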